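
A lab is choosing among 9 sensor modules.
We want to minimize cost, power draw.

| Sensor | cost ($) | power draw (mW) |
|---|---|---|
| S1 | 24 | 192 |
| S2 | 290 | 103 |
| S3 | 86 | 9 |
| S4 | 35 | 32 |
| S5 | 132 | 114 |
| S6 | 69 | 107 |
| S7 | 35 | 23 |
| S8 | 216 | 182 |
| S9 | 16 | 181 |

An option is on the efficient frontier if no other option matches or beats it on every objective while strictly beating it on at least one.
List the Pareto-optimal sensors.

S1: dominated by S9 (cost 16≤24, power draw 181≤192).
S2: dominated by S3 (cost 86≤290, power draw 9≤103).
S3: not dominated (best power draw).
S4: dominated by S7 (cost 35≤35, power draw 23≤32).
S5: dominated by S3 (cost 86≤132, power draw 9≤114).
S6: dominated by S4 (cost 35≤69, power draw 32≤107).
S7: not dominated.
S8: dominated by S3 (cost 86≤216, power draw 9≤182).
S9: not dominated (best cost).

S3, S7, S9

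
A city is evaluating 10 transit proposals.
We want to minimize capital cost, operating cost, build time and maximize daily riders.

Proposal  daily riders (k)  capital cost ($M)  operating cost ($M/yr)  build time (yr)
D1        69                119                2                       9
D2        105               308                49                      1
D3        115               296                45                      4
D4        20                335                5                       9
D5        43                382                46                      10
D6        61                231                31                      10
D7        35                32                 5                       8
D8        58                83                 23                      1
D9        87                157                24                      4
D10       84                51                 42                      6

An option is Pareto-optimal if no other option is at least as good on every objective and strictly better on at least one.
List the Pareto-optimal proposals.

D1, D2, D3, D7, D8, D9, D10

D1: not dominated (best operating cost).
D2: not dominated.
D3: not dominated (best daily riders).
D4: dominated by D1 (daily riders 69≥20, capital cost 119≤335, operating cost 2≤5, build time 9≤9).
D5: dominated by D1 (daily riders 69≥43, capital cost 119≤382, operating cost 2≤46, build time 9≤10).
D6: dominated by D1 (daily riders 69≥61, capital cost 119≤231, operating cost 2≤31, build time 9≤10).
D7: not dominated (best capital cost).
D8: not dominated.
D9: not dominated.
D10: not dominated.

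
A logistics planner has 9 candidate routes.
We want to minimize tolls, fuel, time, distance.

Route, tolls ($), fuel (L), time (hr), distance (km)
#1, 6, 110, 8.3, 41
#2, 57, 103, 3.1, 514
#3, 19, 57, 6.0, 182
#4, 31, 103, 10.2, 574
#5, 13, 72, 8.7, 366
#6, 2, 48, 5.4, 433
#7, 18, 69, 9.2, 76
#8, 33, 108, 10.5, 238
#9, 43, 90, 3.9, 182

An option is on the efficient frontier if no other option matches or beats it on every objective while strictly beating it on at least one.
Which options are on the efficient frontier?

#1, #2, #3, #5, #6, #7, #9

#1: not dominated (best distance).
#2: not dominated (best time).
#3: not dominated.
#4: dominated by #3 (tolls 19≤31, fuel 57≤103, time 6.0≤10.2, distance 182≤574).
#5: not dominated.
#6: not dominated (best tolls).
#7: not dominated.
#8: dominated by #3 (tolls 19≤33, fuel 57≤108, time 6.0≤10.5, distance 182≤238).
#9: not dominated.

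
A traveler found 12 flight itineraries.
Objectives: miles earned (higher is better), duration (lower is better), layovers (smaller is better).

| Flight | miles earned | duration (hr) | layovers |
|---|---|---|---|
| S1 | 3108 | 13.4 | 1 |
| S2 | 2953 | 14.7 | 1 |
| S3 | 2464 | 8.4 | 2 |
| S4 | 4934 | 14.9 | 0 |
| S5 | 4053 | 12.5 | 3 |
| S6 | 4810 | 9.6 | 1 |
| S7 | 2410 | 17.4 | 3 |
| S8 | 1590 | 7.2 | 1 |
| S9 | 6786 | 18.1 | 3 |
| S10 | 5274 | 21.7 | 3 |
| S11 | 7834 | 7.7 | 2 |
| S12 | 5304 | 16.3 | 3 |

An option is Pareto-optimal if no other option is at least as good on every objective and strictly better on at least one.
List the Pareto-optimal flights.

S4, S6, S8, S11

S1: dominated by S6 (miles earned 4810≥3108, duration 9.6≤13.4, layovers 1≤1).
S2: dominated by S1 (miles earned 3108≥2953, duration 13.4≤14.7, layovers 1≤1).
S3: dominated by S11 (miles earned 7834≥2464, duration 7.7≤8.4, layovers 2≤2).
S4: not dominated (best layovers).
S5: dominated by S6 (miles earned 4810≥4053, duration 9.6≤12.5, layovers 1≤3).
S6: not dominated.
S7: dominated by S1 (miles earned 3108≥2410, duration 13.4≤17.4, layovers 1≤3).
S8: not dominated (best duration).
S9: dominated by S11 (miles earned 7834≥6786, duration 7.7≤18.1, layovers 2≤3).
S10: dominated by S9 (miles earned 6786≥5274, duration 18.1≤21.7, layovers 3≤3).
S11: not dominated (best miles earned).
S12: dominated by S11 (miles earned 7834≥5304, duration 7.7≤16.3, layovers 2≤3).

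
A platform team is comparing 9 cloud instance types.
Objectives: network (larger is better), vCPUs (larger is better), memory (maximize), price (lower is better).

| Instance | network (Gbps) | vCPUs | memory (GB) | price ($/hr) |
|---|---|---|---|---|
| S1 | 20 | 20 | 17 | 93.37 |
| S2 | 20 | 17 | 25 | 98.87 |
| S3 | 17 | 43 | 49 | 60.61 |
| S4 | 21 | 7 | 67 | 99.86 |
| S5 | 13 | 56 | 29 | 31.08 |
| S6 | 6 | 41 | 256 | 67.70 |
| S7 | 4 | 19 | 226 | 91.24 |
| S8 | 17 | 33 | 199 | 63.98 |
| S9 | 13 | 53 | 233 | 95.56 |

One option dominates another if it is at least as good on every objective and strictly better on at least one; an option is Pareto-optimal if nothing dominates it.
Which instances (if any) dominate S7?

S6: network 6≥4, vCPUs 41≥19, memory 256≥226, price 67.70≤91.24 — dominates S7.
Others (S1, S2, S3, S4, S5, S8, S9) are each worse than S7 on at least one objective.

S6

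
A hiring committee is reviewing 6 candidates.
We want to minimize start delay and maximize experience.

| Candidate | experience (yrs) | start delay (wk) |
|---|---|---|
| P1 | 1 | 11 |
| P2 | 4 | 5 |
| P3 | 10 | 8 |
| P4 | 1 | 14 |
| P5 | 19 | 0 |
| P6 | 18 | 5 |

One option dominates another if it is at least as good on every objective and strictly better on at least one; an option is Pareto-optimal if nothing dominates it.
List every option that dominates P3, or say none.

P5, P6

P5: experience 19≥10, start delay 0≤8 — dominates P3.
P6: experience 18≥10, start delay 5≤8 — dominates P3.
Others (P1, P2, P4) are each worse than P3 on at least one objective.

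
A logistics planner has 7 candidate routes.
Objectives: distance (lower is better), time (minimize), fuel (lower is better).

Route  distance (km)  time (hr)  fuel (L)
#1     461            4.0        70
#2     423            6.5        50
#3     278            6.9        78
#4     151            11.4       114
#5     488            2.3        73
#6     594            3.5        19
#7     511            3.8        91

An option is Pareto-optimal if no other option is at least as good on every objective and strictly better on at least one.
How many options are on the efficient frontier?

#1: not dominated.
#2: not dominated.
#3: not dominated.
#4: not dominated (best distance).
#5: not dominated (best time).
#6: not dominated (best fuel).
#7: dominated by #5 (distance 488≤511, time 2.3≤3.8, fuel 73≤91).
Pareto-optimal: #1, #2, #3, #4, #5, #6 → 6.

6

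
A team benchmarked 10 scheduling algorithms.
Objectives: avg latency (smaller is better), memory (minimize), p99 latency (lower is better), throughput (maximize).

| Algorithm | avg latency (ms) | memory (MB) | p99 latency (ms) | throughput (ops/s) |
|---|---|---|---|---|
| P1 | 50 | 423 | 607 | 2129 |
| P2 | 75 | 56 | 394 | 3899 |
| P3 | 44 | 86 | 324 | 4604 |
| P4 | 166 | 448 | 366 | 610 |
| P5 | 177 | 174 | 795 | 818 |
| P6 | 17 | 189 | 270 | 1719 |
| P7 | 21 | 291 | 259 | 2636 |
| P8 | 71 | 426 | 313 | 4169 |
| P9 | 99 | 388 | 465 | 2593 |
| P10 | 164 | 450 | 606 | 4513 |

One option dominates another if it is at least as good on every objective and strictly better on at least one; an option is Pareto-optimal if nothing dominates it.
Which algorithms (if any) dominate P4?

P3, P6, P7, P8

P3: avg latency 44≤166, memory 86≤448, p99 latency 324≤366, throughput 4604≥610 — dominates P4.
P6: avg latency 17≤166, memory 189≤448, p99 latency 270≤366, throughput 1719≥610 — dominates P4.
P7: avg latency 21≤166, memory 291≤448, p99 latency 259≤366, throughput 2636≥610 — dominates P4.
P8: avg latency 71≤166, memory 426≤448, p99 latency 313≤366, throughput 4169≥610 — dominates P4.
Others (P1, P2, P5, P9, P10) are each worse than P4 on at least one objective.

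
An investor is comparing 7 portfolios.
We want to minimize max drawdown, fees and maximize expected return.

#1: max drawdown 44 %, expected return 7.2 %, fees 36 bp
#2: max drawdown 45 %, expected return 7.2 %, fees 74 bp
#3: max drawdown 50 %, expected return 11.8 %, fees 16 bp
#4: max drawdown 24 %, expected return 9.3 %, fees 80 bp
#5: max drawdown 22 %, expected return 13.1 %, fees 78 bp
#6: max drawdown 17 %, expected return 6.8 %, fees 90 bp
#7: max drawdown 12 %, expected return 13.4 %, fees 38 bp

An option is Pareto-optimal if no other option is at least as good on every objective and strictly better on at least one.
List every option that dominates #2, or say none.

#1: max drawdown 44≤45, expected return 7.2≥7.2, fees 36≤74 — dominates #2.
#7: max drawdown 12≤45, expected return 13.4≥7.2, fees 38≤74 — dominates #2.
Others (#3, #4, #5, #6) are each worse than #2 on at least one objective.

#1, #7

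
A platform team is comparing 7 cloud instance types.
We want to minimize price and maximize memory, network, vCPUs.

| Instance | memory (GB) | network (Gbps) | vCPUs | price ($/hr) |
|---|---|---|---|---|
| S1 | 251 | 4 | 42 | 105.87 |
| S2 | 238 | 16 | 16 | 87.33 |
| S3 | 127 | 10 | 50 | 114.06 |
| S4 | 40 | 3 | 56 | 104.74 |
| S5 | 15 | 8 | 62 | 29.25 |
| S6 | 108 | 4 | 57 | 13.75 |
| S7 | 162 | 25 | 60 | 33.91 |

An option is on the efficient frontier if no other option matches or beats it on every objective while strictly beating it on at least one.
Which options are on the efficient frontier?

S1, S2, S5, S6, S7

S1: not dominated (best memory).
S2: not dominated.
S3: dominated by S7 (memory 162≥127, network 25≥10, vCPUs 60≥50, price 33.91≤114.06).
S4: dominated by S6 (memory 108≥40, network 4≥3, vCPUs 57≥56, price 13.75≤104.74).
S5: not dominated (best vCPUs).
S6: not dominated (best price).
S7: not dominated (best network).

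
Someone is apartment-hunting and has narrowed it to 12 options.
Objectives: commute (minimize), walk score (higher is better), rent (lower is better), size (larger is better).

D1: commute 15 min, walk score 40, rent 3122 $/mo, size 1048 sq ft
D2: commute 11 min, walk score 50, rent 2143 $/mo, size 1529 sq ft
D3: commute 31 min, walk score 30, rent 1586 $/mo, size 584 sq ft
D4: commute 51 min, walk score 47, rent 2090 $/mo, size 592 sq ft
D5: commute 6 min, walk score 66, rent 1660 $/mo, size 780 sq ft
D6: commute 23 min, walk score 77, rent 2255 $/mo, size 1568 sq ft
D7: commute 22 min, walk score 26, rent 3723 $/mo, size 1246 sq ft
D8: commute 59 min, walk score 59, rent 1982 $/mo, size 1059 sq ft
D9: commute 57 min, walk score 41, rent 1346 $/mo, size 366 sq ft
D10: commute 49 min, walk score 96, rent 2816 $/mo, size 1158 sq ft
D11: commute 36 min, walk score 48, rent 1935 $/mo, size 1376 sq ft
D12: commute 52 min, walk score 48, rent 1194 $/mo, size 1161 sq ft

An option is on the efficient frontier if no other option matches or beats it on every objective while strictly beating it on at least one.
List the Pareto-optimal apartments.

D2, D3, D5, D6, D8, D10, D11, D12

D1: dominated by D2 (commute 11≤15, walk score 50≥40, rent 2143≤3122, size 1529≥1048).
D2: not dominated.
D3: not dominated.
D4: dominated by D5 (commute 6≤51, walk score 66≥47, rent 1660≤2090, size 780≥592).
D5: not dominated (best commute).
D6: not dominated (best size).
D7: dominated by D2 (commute 11≤22, walk score 50≥26, rent 2143≤3723, size 1529≥1246).
D8: not dominated.
D9: dominated by D12 (commute 52≤57, walk score 48≥41, rent 1194≤1346, size 1161≥366).
D10: not dominated (best walk score).
D11: not dominated.
D12: not dominated (best rent).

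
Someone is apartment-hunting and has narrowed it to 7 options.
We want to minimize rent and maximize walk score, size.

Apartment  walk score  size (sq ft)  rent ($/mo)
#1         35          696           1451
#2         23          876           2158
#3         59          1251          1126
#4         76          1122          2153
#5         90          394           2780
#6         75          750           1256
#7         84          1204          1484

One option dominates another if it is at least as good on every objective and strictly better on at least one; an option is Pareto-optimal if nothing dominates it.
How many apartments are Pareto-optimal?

4

#1: dominated by #3 (walk score 59≥35, size 1251≥696, rent 1126≤1451).
#2: dominated by #3 (walk score 59≥23, size 1251≥876, rent 1126≤2158).
#3: not dominated (best size).
#4: dominated by #7 (walk score 84≥76, size 1204≥1122, rent 1484≤2153).
#5: not dominated (best walk score).
#6: not dominated.
#7: not dominated.
Pareto-optimal: #3, #5, #6, #7 → 4.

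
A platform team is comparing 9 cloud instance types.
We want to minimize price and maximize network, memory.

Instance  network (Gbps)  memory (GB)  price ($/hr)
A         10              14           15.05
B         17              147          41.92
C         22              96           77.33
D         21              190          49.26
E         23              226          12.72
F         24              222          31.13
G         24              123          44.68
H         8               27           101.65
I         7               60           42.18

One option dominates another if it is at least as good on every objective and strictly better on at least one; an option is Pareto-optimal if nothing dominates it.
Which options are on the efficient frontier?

A: dominated by E (network 23≥10, memory 226≥14, price 12.72≤15.05).
B: dominated by E (network 23≥17, memory 226≥147, price 12.72≤41.92).
C: dominated by E (network 23≥22, memory 226≥96, price 12.72≤77.33).
D: dominated by E (network 23≥21, memory 226≥190, price 12.72≤49.26).
E: not dominated (best memory).
F: not dominated.
G: dominated by F (network 24≥24, memory 222≥123, price 31.13≤44.68).
H: dominated by B (network 17≥8, memory 147≥27, price 41.92≤101.65).
I: dominated by B (network 17≥7, memory 147≥60, price 41.92≤42.18).

E, F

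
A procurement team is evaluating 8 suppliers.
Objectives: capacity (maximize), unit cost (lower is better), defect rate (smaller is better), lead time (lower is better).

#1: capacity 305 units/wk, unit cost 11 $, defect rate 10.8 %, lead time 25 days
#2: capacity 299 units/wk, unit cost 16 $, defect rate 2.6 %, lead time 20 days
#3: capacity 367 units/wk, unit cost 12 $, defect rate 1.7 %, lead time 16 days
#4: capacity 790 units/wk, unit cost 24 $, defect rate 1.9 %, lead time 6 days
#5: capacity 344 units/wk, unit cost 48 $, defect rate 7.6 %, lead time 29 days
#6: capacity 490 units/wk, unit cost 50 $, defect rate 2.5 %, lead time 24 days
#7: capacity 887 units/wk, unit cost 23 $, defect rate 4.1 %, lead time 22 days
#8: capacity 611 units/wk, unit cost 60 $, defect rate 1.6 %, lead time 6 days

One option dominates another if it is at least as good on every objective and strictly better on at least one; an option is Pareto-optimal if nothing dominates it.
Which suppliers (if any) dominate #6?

#4

#4: capacity 790≥490, unit cost 24≤50, defect rate 1.9≤2.5, lead time 6≤24 — dominates #6.
Others (#1, #2, #3, #5, #7, #8) are each worse than #6 on at least one objective.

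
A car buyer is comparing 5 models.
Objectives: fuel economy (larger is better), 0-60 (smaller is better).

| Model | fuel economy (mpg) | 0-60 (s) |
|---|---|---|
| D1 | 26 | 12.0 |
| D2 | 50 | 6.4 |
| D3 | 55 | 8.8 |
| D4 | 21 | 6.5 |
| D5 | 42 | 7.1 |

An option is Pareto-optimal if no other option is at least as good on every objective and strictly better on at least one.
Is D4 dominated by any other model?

Yes

D2 vs D4: fuel economy 50≥21, 0-60 6.4≤6.5 — D2 is at least as good on every objective and strictly better on at least one, so D2 dominates D4.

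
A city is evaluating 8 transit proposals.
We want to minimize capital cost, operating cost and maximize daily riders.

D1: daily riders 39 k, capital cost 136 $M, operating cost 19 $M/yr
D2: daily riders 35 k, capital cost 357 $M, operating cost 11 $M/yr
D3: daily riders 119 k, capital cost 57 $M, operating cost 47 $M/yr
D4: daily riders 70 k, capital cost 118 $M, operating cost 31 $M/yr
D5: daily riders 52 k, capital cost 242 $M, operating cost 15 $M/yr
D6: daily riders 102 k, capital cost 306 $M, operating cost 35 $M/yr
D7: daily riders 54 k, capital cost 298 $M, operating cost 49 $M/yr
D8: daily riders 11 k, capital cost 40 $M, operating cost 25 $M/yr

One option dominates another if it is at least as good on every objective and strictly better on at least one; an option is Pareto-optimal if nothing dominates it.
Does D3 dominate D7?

D3 vs D7: daily riders 119≥54, capital cost 57≤298, operating cost 47≤49 — D3 is at least as good on every objective with at least one strict improvement.

Yes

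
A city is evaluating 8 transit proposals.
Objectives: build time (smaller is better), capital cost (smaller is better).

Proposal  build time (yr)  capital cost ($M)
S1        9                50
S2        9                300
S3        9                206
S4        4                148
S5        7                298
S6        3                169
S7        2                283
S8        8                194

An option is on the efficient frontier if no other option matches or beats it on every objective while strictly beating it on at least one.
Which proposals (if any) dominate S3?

S1, S4, S6, S8

S1: build time 9≤9, capital cost 50≤206 — dominates S3.
S4: build time 4≤9, capital cost 148≤206 — dominates S3.
S6: build time 3≤9, capital cost 169≤206 — dominates S3.
S8: build time 8≤9, capital cost 194≤206 — dominates S3.
Others (S2, S5, S7) are each worse than S3 on at least one objective.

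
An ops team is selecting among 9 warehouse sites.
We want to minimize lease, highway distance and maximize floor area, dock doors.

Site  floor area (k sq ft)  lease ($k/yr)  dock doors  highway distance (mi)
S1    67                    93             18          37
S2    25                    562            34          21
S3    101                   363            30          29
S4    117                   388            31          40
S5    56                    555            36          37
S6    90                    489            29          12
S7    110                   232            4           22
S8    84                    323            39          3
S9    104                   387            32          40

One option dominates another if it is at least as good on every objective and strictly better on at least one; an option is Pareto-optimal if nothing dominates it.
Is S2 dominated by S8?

S8 vs S2: floor area 84≥25, lease 323≤562, dock doors 39≥34, highway distance 3≤21 — S8 is at least as good on every objective with at least one strict improvement.

Yes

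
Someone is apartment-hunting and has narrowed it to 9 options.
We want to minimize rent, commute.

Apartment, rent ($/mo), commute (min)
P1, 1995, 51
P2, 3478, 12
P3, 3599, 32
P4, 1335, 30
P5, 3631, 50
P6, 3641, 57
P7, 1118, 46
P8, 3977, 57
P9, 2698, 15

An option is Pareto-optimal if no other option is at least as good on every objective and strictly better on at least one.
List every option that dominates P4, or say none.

none

P1: worse on rent (1995 vs 1335).
P2: worse on rent (3478 vs 1335).
P3: worse on rent (3599 vs 1335).
P5: worse on rent (3631 vs 1335).
P6: worse on rent (3641 vs 1335).
P7: worse on commute (46 vs 30).
P8: worse on rent (3977 vs 1335).
P9: worse on rent (2698 vs 1335).
No option dominates P4.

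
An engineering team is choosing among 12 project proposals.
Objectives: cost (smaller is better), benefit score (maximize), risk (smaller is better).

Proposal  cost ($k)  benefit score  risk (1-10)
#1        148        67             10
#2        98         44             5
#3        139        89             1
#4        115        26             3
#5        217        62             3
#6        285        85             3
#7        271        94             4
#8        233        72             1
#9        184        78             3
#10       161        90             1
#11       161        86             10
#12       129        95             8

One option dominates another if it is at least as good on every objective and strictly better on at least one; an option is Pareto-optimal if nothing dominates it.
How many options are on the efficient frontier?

6

#1: dominated by #3 (cost 139≤148, benefit score 89≥67, risk 1≤10).
#2: not dominated (best cost).
#3: not dominated.
#4: not dominated.
#5: dominated by #3 (cost 139≤217, benefit score 89≥62, risk 1≤3).
#6: dominated by #3 (cost 139≤285, benefit score 89≥85, risk 1≤3).
#7: not dominated.
#8: dominated by #3 (cost 139≤233, benefit score 89≥72, risk 1≤1).
#9: dominated by #3 (cost 139≤184, benefit score 89≥78, risk 1≤3).
#10: not dominated.
#11: dominated by #3 (cost 139≤161, benefit score 89≥86, risk 1≤10).
#12: not dominated (best benefit score).
Pareto-optimal: #2, #3, #4, #7, #10, #12 → 6.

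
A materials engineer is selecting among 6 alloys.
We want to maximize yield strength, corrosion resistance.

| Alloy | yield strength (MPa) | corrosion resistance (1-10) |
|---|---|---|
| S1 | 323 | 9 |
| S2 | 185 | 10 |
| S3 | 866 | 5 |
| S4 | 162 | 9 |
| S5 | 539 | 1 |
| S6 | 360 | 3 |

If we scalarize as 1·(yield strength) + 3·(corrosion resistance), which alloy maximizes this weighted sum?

S1: 1·323 + 3·9 = 350
S2: 1·185 + 3·10 = 215
S3: 1·866 + 3·5 = 881
S4: 1·162 + 3·9 = 189
S5: 1·539 + 3·1 = 542
S6: 1·360 + 3·3 = 369
Highest: S3 at 881.

S3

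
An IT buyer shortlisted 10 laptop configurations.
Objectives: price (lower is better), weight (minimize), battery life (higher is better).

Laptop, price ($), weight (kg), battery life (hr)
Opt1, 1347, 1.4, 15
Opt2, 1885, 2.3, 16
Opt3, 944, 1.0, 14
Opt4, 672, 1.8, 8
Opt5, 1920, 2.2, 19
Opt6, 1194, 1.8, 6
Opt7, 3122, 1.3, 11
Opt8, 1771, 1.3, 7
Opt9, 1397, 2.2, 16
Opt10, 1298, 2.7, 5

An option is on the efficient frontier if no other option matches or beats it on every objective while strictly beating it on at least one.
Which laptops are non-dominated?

Opt1, Opt3, Opt4, Opt5, Opt9

Opt1: not dominated.
Opt2: dominated by Opt9 (price 1397≤1885, weight 2.2≤2.3, battery life 16≥16).
Opt3: not dominated (best weight).
Opt4: not dominated (best price).
Opt5: not dominated (best battery life).
Opt6: dominated by Opt3 (price 944≤1194, weight 1.0≤1.8, battery life 14≥6).
Opt7: dominated by Opt3 (price 944≤3122, weight 1.0≤1.3, battery life 14≥11).
Opt8: dominated by Opt3 (price 944≤1771, weight 1.0≤1.3, battery life 14≥7).
Opt9: not dominated.
Opt10: dominated by Opt3 (price 944≤1298, weight 1.0≤2.7, battery life 14≥5).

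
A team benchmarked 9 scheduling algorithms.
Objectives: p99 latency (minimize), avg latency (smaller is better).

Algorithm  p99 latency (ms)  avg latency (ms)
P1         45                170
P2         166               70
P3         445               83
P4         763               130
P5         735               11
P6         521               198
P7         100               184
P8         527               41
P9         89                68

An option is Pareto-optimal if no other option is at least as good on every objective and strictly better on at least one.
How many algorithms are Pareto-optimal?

4

P1: not dominated (best p99 latency).
P2: dominated by P9 (p99 latency 89≤166, avg latency 68≤70).
P3: dominated by P2 (p99 latency 166≤445, avg latency 70≤83).
P4: dominated by P2 (p99 latency 166≤763, avg latency 70≤130).
P5: not dominated (best avg latency).
P6: dominated by P1 (p99 latency 45≤521, avg latency 170≤198).
P7: dominated by P1 (p99 latency 45≤100, avg latency 170≤184).
P8: not dominated.
P9: not dominated.
Pareto-optimal: P1, P5, P8, P9 → 4.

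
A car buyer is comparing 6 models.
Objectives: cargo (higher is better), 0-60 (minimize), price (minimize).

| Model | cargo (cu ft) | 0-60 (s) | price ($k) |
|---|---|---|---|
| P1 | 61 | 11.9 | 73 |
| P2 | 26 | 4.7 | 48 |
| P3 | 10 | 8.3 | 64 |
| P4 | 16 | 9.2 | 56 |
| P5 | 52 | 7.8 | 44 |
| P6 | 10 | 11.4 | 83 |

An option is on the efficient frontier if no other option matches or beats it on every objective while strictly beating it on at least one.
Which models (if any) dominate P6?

P2, P3, P4, P5

P2: cargo 26≥10, 0-60 4.7≤11.4, price 48≤83 — dominates P6.
P3: cargo 10≥10, 0-60 8.3≤11.4, price 64≤83 — dominates P6.
P4: cargo 16≥10, 0-60 9.2≤11.4, price 56≤83 — dominates P6.
P5: cargo 52≥10, 0-60 7.8≤11.4, price 44≤83 — dominates P6.
Others (P1) are each worse than P6 on at least one objective.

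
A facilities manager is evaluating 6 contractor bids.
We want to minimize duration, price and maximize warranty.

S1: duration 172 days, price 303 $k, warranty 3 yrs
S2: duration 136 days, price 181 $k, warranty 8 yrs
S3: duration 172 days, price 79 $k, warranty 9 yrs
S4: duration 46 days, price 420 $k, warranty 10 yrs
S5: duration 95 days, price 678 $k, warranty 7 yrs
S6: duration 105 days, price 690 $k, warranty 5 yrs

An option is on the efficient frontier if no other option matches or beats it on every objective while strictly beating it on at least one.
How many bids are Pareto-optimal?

S1: dominated by S2 (duration 136≤172, price 181≤303, warranty 8≥3).
S2: not dominated.
S3: not dominated (best price).
S4: not dominated (best duration).
S5: dominated by S4 (duration 46≤95, price 420≤678, warranty 10≥7).
S6: dominated by S4 (duration 46≤105, price 420≤690, warranty 10≥5).
Pareto-optimal: S2, S3, S4 → 3.

3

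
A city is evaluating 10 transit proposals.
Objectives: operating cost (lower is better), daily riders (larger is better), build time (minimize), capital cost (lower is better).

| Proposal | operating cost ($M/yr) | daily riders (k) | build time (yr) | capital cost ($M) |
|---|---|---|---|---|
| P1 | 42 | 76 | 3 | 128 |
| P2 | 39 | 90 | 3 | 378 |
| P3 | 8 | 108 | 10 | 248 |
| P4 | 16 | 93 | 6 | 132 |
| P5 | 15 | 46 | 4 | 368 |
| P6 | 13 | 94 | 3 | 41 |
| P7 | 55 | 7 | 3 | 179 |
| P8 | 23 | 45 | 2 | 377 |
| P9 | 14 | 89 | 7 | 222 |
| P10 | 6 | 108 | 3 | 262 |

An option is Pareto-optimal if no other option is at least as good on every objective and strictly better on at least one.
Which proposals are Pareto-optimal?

P1: dominated by P6 (operating cost 13≤42, daily riders 94≥76, build time 3≤3, capital cost 41≤128).
P2: dominated by P6 (operating cost 13≤39, daily riders 94≥90, build time 3≤3, capital cost 41≤378).
P3: not dominated.
P4: dominated by P6 (operating cost 13≤16, daily riders 94≥93, build time 3≤6, capital cost 41≤132).
P5: dominated by P6 (operating cost 13≤15, daily riders 94≥46, build time 3≤4, capital cost 41≤368).
P6: not dominated (best capital cost).
P7: dominated by P1 (operating cost 42≤55, daily riders 76≥7, build time 3≤3, capital cost 128≤179).
P8: not dominated (best build time).
P9: dominated by P6 (operating cost 13≤14, daily riders 94≥89, build time 3≤7, capital cost 41≤222).
P10: not dominated (best operating cost).

P3, P6, P8, P10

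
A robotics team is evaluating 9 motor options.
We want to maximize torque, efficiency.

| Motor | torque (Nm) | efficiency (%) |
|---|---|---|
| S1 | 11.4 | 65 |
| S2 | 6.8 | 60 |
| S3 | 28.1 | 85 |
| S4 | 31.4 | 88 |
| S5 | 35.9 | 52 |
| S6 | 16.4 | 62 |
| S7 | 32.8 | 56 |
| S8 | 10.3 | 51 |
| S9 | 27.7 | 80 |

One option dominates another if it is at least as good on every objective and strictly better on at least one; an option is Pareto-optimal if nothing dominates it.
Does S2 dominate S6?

S2 vs S6: S2 is worse on torque (6.8 vs 16.4), so it does not dominate S6.

No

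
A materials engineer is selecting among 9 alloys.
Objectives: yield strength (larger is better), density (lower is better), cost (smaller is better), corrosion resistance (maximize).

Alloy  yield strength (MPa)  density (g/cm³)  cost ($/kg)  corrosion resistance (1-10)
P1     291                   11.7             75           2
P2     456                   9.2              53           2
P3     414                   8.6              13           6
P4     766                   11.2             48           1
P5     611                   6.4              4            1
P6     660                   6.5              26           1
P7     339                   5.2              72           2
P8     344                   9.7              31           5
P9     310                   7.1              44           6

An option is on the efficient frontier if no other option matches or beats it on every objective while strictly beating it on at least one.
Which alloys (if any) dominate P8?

P3

P3: yield strength 414≥344, density 8.6≤9.7, cost 13≤31, corrosion resistance 6≥5 — dominates P8.
Others (P1, P2, P4, P5, P6, P7, P9) are each worse than P8 on at least one objective.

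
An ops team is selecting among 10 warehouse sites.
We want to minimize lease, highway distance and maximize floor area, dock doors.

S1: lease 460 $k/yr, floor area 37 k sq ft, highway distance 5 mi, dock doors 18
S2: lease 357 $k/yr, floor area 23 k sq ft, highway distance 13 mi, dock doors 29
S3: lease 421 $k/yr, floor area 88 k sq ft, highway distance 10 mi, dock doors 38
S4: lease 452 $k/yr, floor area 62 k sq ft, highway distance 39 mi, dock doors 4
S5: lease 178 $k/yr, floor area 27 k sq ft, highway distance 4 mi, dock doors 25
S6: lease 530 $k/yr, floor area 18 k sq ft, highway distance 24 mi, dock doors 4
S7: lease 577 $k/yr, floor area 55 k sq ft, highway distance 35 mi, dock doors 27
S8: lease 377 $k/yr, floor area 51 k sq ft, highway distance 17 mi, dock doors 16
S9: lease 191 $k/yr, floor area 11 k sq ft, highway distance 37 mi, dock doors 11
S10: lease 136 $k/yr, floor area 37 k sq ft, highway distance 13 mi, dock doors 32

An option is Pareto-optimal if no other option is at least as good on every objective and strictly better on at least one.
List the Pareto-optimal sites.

S1, S3, S5, S8, S10

S1: not dominated.
S2: dominated by S10 (lease 136≤357, floor area 37≥23, highway distance 13≤13, dock doors 32≥29).
S3: not dominated (best floor area).
S4: dominated by S3 (lease 421≤452, floor area 88≥62, highway distance 10≤39, dock doors 38≥4).
S5: not dominated (best highway distance).
S6: dominated by S1 (lease 460≤530, floor area 37≥18, highway distance 5≤24, dock doors 18≥4).
S7: dominated by S3 (lease 421≤577, floor area 88≥55, highway distance 10≤35, dock doors 38≥27).
S8: not dominated.
S9: dominated by S5 (lease 178≤191, floor area 27≥11, highway distance 4≤37, dock doors 25≥11).
S10: not dominated (best lease).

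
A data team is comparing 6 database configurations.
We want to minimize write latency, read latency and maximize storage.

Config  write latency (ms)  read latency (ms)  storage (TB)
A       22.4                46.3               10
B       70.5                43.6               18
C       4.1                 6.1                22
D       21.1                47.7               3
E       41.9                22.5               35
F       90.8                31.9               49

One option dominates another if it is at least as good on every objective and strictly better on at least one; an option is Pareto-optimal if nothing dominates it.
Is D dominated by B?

No

B vs D: B is worse on write latency (70.5 vs 21.1), so it does not dominate D.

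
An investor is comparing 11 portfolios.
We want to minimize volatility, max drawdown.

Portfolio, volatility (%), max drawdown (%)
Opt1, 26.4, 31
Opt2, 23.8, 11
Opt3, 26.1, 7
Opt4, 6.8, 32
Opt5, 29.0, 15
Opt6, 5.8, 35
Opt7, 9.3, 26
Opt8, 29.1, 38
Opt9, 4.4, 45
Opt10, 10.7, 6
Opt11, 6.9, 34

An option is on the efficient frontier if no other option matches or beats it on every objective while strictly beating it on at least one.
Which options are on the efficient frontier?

Opt1: dominated by Opt2 (volatility 23.8≤26.4, max drawdown 11≤31).
Opt2: dominated by Opt10 (volatility 10.7≤23.8, max drawdown 6≤11).
Opt3: dominated by Opt10 (volatility 10.7≤26.1, max drawdown 6≤7).
Opt4: not dominated.
Opt5: dominated by Opt2 (volatility 23.8≤29.0, max drawdown 11≤15).
Opt6: not dominated.
Opt7: not dominated.
Opt8: dominated by Opt1 (volatility 26.4≤29.1, max drawdown 31≤38).
Opt9: not dominated (best volatility).
Opt10: not dominated (best max drawdown).
Opt11: dominated by Opt4 (volatility 6.8≤6.9, max drawdown 32≤34).

Opt4, Opt6, Opt7, Opt9, Opt10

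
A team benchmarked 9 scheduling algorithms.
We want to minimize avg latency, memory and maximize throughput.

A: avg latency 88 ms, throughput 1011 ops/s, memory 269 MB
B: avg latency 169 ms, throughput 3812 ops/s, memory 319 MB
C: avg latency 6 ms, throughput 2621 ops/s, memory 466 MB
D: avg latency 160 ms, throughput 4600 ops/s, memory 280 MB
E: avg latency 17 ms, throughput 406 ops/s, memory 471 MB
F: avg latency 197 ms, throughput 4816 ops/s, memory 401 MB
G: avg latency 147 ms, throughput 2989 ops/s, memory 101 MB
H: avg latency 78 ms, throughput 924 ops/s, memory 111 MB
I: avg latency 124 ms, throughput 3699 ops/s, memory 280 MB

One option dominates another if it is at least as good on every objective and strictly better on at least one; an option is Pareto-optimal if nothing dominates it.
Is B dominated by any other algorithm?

Yes

D vs B: avg latency 160≤169, throughput 4600≥3812, memory 280≤319 — D is at least as good on every objective and strictly better on at least one, so D dominates B.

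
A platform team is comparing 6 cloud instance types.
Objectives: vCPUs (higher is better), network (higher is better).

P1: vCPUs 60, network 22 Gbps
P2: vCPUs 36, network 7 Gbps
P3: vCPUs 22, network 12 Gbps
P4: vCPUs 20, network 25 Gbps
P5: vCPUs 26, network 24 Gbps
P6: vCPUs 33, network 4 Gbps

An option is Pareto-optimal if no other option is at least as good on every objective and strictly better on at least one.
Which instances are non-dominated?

P1, P4, P5

P1: not dominated (best vCPUs).
P2: dominated by P1 (vCPUs 60≥36, network 22≥7).
P3: dominated by P1 (vCPUs 60≥22, network 22≥12).
P4: not dominated (best network).
P5: not dominated.
P6: dominated by P1 (vCPUs 60≥33, network 22≥4).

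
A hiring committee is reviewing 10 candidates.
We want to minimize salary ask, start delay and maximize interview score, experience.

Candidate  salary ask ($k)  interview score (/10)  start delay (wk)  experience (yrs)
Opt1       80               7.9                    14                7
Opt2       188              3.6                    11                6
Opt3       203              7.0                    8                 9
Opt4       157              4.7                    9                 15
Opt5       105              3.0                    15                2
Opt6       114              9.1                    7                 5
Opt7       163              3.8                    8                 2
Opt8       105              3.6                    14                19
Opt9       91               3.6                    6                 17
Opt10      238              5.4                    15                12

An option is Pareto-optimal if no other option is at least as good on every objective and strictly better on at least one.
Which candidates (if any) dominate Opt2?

Opt4: salary ask 157≤188, interview score 4.7≥3.6, start delay 9≤11, experience 15≥6 — dominates Opt2.
Opt9: salary ask 91≤188, interview score 3.6≥3.6, start delay 6≤11, experience 17≥6 — dominates Opt2.
Others (Opt1, Opt3, Opt5, Opt6, Opt7, Opt8, Opt10) are each worse than Opt2 on at least one objective.

Opt4, Opt9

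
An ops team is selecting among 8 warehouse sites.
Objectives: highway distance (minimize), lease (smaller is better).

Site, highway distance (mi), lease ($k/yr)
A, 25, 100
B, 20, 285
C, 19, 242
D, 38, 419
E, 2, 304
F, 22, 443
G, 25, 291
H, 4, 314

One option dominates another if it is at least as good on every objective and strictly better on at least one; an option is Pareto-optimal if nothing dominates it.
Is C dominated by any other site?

No

A: worse on highway distance (25 vs 19).
B: worse on highway distance (20 vs 19).
D: worse on highway distance (38 vs 19).
E: worse on lease (304 vs 242).
F: worse on highway distance (22 vs 19).
G: worse on highway distance (25 vs 19).
H: worse on lease (314 vs 242).
No option is at least as good as C on every objective and strictly better on one.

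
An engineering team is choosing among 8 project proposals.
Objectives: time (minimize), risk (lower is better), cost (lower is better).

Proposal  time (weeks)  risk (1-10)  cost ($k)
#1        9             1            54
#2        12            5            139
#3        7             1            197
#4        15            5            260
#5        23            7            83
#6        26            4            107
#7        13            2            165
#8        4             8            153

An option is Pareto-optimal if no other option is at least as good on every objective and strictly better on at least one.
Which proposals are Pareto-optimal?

#1, #3, #8

#1: not dominated (best cost).
#2: dominated by #1 (time 9≤12, risk 1≤5, cost 54≤139).
#3: not dominated.
#4: dominated by #1 (time 9≤15, risk 1≤5, cost 54≤260).
#5: dominated by #1 (time 9≤23, risk 1≤7, cost 54≤83).
#6: dominated by #1 (time 9≤26, risk 1≤4, cost 54≤107).
#7: dominated by #1 (time 9≤13, risk 1≤2, cost 54≤165).
#8: not dominated (best time).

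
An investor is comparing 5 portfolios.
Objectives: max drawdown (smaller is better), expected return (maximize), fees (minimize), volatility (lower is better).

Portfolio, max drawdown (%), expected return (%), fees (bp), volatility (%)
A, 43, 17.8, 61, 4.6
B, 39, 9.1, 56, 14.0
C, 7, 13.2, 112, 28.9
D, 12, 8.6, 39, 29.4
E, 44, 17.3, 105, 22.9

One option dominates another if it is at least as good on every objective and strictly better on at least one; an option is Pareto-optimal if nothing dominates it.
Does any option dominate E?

Yes

A vs E: max drawdown 43≤44, expected return 17.8≥17.3, fees 61≤105, volatility 4.6≤22.9 — A is at least as good on every objective and strictly better on at least one, so A dominates E.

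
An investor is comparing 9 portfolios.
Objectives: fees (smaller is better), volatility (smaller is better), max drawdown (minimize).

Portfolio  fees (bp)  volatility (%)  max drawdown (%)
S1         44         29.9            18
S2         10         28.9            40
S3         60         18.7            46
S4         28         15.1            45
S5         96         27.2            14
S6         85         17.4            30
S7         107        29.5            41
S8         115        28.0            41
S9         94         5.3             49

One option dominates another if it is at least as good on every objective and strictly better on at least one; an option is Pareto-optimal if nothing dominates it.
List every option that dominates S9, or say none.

none

S1: worse on volatility (29.9 vs 5.3).
S2: worse on volatility (28.9 vs 5.3).
S3: worse on volatility (18.7 vs 5.3).
S4: worse on volatility (15.1 vs 5.3).
S5: worse on fees (96 vs 94).
S6: worse on volatility (17.4 vs 5.3).
S7: worse on fees (107 vs 94).
S8: worse on fees (115 vs 94).
No option dominates S9.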